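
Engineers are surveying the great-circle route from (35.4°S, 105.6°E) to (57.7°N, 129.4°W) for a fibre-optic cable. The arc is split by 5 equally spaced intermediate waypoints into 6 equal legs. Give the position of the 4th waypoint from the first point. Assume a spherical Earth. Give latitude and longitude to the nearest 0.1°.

Write both endpoints as unit vectors p₁, p₂ with components (cos φ cos λ, cos φ sin λ, sin φ).
The central angle between the endpoints is δ = arccos(p₁·p₂) ≈ 2.403 rad (137.7°).
Interpolate at f = 4/6 with slerp weights a = sin((1−f)δ)/sin δ ≈ 1.067, b = sin(fδ)/sin δ ≈ 1.485.
p = a·p₁ + b·p₂ ≈ (-0.737, 0.224, 0.637); φ = arcsin(p_z) ≈ 39.58°, λ = atan2(p_y, p_x) ≈ 163.08°.

≈ (39.6°N, 163.1°E)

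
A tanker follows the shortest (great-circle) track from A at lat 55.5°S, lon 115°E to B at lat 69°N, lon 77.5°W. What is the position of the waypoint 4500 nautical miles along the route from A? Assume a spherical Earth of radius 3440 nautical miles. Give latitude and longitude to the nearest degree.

From cos δ = sin φ₁ sin φ₂ + cos φ₁ cos φ₂ cos Δλ, the central angle is δ ≈ 2.886 rad (165.4°). The total great-circle distance is δ·R ≈ 2.886 × 3440 ≈ 9928 nmi, so the target fraction is f = 4500/9928 ≈ 0.453.
Interpolate at f ≈ 0.453 with slerp weights a = sin((1−f)δ)/sin δ ≈ 3.958, b = sin(fδ)/sin δ ≈ 3.822.
p = a·p₁ + b·p₂ ≈ (-0.651, 0.694, 0.307); φ = arcsin(p_z) ≈ 17.85°, λ = atan2(p_y, p_x) ≈ 133.15°.

≈ lat 18°N, lon 133°E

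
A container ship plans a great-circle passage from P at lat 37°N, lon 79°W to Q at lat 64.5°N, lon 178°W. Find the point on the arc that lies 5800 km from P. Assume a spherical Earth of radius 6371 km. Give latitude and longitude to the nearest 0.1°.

≈ lat 66.9°N, lon 158.0°W

The haversine formula gives a central angle δ ≈ 1.059 rad (60.7°) between the endpoints. The total great-circle distance is δ·R ≈ 1.059 × 6371 ≈ 6749 km, so the target fraction is f = 5800/6749 ≈ 0.859.
Interpolate at f ≈ 0.859 with slerp weights a = sin((1−f)δ)/sin δ ≈ 0.170, b = sin(fδ)/sin δ ≈ 0.906.
p = a·p₁ + b·p₂ ≈ (-0.364, -0.147, 0.920); φ = arcsin(p_z) ≈ 66.90°, λ = atan2(p_y, p_x) ≈ -157.98°.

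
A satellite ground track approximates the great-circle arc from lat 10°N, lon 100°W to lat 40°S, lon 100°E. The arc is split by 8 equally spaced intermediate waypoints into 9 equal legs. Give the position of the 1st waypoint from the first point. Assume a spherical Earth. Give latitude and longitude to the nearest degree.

≈ lat 4°S, lon 107°W

Convert each endpoint to a unit vector on the sphere (x = cos φ cos λ, y = cos φ sin λ, z = sin φ).
The central angle between the endpoints is δ = arccos(p₁·p₂) ≈ 2.533 rad (145.1°).
Interpolate at f = 1/9 with slerp weights a = sin((1−f)δ)/sin δ ≈ 1.359, b = sin(fδ)/sin δ ≈ 0.486.
p = a·p₁ + b·p₂ ≈ (-0.297, -0.952, -0.076); φ = arcsin(p_z) ≈ -4.38°, λ = atan2(p_y, p_x) ≈ -107.34°.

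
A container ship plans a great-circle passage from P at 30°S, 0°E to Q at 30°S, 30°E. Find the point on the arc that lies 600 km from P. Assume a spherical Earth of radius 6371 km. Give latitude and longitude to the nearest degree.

≈ 31°S, 6°E

Write both endpoints as unit vectors p₁, p₂ with components (cos φ cos λ, cos φ sin λ, sin φ).
The central angle between the endpoints is δ = arccos(p₁·p₂) ≈ 0.452 rad (25.9°). The total great-circle distance is δ·R ≈ 0.452 × 6371 ≈ 2881 km, so the target fraction is f = 600/2881 ≈ 0.208.
Interpolate at f ≈ 0.208 with slerp weights a = sin((1−f)δ)/sin δ ≈ 0.802, b = sin(fδ)/sin δ ≈ 0.215.
p = a·p₁ + b·p₂ ≈ (0.856, 0.093, -0.509); φ = arcsin(p_z) ≈ -30.57°, λ = atan2(p_y, p_x) ≈ 6.21°.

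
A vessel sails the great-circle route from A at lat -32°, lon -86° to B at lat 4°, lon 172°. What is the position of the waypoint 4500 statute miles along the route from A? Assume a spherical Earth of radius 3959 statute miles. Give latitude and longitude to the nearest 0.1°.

≈ lat -15.2°, lon -155.9°

From cos δ = sin φ₁ sin φ₂ + cos φ₁ cos φ₂ cos Δλ, the central angle is δ ≈ 1.785 rad (102.3°). The total great-circle distance is δ·R ≈ 1.785 × 3959 ≈ 7068 mi, so the target fraction is f = 4500/7068 ≈ 0.637.
Interpolate at f ≈ 0.637 with slerp weights a = sin((1−f)δ)/sin δ ≈ 0.618, b = sin(fδ)/sin δ ≈ 0.929.
p = a·p₁ + b·p₂ ≈ (-0.881, -0.394, -0.263); φ = arcsin(p_z) ≈ -15.24°, λ = atan2(p_y, p_x) ≈ -155.89°.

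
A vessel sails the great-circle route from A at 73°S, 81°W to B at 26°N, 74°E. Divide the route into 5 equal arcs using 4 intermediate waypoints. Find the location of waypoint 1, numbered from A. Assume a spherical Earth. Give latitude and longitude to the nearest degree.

Convert each endpoint to a unit vector on the sphere (x = cos φ cos λ, y = cos φ sin λ, z = sin φ).
The central angle between the endpoints is δ = arccos(p₁·p₂) ≈ 2.288 rad (131.1°).
Interpolate at f = 1/5 with slerp weights a = sin((1−f)δ)/sin δ ≈ 1.283, b = sin(fδ)/sin δ ≈ 0.586.
p = a·p₁ + b·p₂ ≈ (0.204, 0.136, -0.969); φ = arcsin(p_z) ≈ -75.81°, λ = atan2(p_y, p_x) ≈ 33.74°.

≈ 76°S, 34°E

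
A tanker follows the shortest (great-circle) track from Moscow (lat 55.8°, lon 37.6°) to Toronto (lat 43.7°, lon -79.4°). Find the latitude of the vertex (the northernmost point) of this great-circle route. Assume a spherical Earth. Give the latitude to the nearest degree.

≈ 67°

The great circle lies in the plane with unit normal n̂ = (p₁ × p₂)/|p₁ × p₂|.
Here n̂_z ≈ -0.393; the vertex latitude is φ_max = arccos|n̂_z| ≈ 66.9°.
Check via Clairaut: cos φ_max = |cos φ₁| · sin C = cos(55.8°)·sin(44.3°) ≈ 0.393, again giving ≈ 66.9°.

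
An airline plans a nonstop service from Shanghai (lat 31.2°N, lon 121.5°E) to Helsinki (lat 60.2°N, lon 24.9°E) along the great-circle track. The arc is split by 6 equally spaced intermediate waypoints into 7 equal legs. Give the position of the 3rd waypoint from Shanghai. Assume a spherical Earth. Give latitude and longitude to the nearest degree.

Convert each endpoint to a unit vector on the sphere (x = cos φ cos λ, y = cos φ sin λ, z = sin φ).
The central angle between the endpoints is δ = arccos(p₁·p₂) ≈ 1.159 rad (66.4°).
Interpolate at f = 3/7 with slerp weights a = sin((1−f)δ)/sin δ ≈ 0.671, b = sin(fδ)/sin δ ≈ 0.520.
p = a·p₁ + b·p₂ ≈ (-0.065, 0.598, 0.799); φ = arcsin(p_z) ≈ 53.01°, λ = atan2(p_y, p_x) ≈ 96.25°.

≈ lat 53°N, lon 96°E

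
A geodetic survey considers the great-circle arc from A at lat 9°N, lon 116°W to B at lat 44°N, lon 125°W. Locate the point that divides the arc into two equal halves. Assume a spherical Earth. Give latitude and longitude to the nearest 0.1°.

≈ lat 26.6°N, lon 119.8°W

The haversine formula gives a central angle δ ≈ 0.626 rad (35.9°) between the endpoints.
Interpolate at f = 1/2 with slerp weights a = sin((1−f)δ)/sin δ ≈ 0.526, b = sin(fδ)/sin δ ≈ 0.526.
p = a·p₁ + b·p₂ ≈ (-0.444, -0.776, 0.447); φ = arcsin(p_z) ≈ 26.57°, λ = atan2(p_y, p_x) ≈ -119.79°.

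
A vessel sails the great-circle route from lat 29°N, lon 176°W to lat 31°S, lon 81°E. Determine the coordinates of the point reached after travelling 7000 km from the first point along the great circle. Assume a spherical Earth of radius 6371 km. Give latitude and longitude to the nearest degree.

The haversine formula gives a central angle δ ≈ 2.002 rad (114.7°) between the endpoints. The total great-circle distance is δ·R ≈ 2.002 × 6371 ≈ 12757 km, so the target fraction is f = 7000/12757 ≈ 0.549.
Interpolate at f ≈ 0.549 with slerp weights a = sin((1−f)δ)/sin δ ≈ 0.865, b = sin(fδ)/sin δ ≈ 0.981.
p = a·p₁ + b·p₂ ≈ (-0.623, 0.777, -0.086); φ = arcsin(p_z) ≈ -4.92°, λ = atan2(p_y, p_x) ≈ 128.72°.

≈ lat 5°S, lon 129°E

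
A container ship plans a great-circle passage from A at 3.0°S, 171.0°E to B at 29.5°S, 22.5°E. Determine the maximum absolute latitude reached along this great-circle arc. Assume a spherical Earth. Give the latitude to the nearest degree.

The great circle lies in the plane with unit normal n̂ = (p₁ × p₂)/|p₁ × p₂|.
Here n̂_z ≈ -0.650; the vertex latitude is φ_max = arccos|n̂_z| ≈ 49.5°.

≈ 49°S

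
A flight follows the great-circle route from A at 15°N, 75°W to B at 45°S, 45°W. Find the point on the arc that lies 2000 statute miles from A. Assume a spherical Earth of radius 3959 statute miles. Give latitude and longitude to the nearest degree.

Write both endpoints as unit vectors p₁, p₂ with components (cos φ cos λ, cos φ sin λ, sin φ).
The central angle between the endpoints is δ = arccos(p₁·p₂) ≈ 1.150 rad (65.9°). The total great-circle distance is δ·R ≈ 1.150 × 3959 ≈ 4553 mi, so the target fraction is f = 2000/4553 ≈ 0.439.
Interpolate at f ≈ 0.439 with slerp weights a = sin((1−f)δ)/sin δ ≈ 0.658, b = sin(fδ)/sin δ ≈ 0.530.
p = a·p₁ + b·p₂ ≈ (0.430, -0.879, -0.204); φ = arcsin(p_z) ≈ -11.80°, λ = atan2(p_y, p_x) ≈ -63.96°.

≈ 12°S, 64°W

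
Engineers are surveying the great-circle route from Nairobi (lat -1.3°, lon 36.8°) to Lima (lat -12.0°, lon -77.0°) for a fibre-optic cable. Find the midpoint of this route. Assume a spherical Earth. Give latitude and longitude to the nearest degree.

Convert each endpoint to a unit vector on the sphere (x = cos φ cos λ, y = cos φ sin λ, z = sin φ).
The central angle between the endpoints is δ = arccos(p₁·p₂) ≈ 1.971 rad (112.9°).
Interpolate at f = 1/2 with slerp weights a = sin((1−f)δ)/sin δ ≈ 0.905, b = sin(fδ)/sin δ ≈ 0.905.
p = a·p₁ + b·p₂ ≈ (0.924, -0.321, -0.209); φ = arcsin(p_z) ≈ -12.05°, λ = atan2(p_y, p_x) ≈ -19.14°.

≈ lat -12°, lon -19°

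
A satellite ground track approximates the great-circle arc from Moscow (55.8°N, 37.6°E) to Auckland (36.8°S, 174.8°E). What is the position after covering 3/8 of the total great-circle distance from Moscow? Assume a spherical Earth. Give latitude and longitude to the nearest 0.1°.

Convert each endpoint to a unit vector on the sphere (x = cos φ cos λ, y = cos φ sin λ, z = sin φ).
The central angle between the endpoints is δ = arccos(p₁·p₂) ≈ 2.542 rad (145.7°).
Interpolate at f = 3/8 with slerp weights a = sin((1−f)δ)/sin δ ≈ 1.772, b = sin(fδ)/sin δ ≈ 1.445.
p = a·p₁ + b·p₂ ≈ (-0.363, 0.713, 0.600); φ = arcsin(p_z) ≈ 36.88°, λ = atan2(p_y, p_x) ≈ 117.01°.

≈ 36.9°N, 117.0°E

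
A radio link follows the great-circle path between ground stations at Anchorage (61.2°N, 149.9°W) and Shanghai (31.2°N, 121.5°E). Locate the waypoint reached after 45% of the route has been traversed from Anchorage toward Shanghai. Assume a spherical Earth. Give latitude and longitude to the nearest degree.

Write both endpoints as unit vectors p₁, p₂ with components (cos φ cos λ, cos φ sin λ, sin φ).
The central angle between the endpoints is δ = arccos(p₁·p₂) ≈ 1.088 rad (62.4°).
Interpolate at f = 0.45 with slerp weights a = sin((1−f)δ)/sin δ ≈ 0.636, b = sin(fδ)/sin δ ≈ 0.531.
p = a·p₁ + b·p₂ ≈ (-0.502, 0.234, 0.832); φ = arcsin(p_z) ≈ 56.35°, λ = atan2(p_y, p_x) ≈ 155.06°.

≈ 56°N, 155°E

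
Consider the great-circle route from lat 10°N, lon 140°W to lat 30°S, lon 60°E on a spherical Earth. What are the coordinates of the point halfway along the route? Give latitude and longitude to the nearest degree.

≈ lat 44°S, lon 160°E

From cos δ = sin φ₁ sin φ₂ + cos φ₁ cos φ₂ cos Δλ, the central angle is δ ≈ 2.664 rad (152.7°).
Interpolate at f = 1/2 with slerp weights a = sin((1−f)δ)/sin δ ≈ 2.115, b = sin(fδ)/sin δ ≈ 2.115.
p = a·p₁ + b·p₂ ≈ (-0.680, 0.247, -0.690); φ = arcsin(p_z) ≈ -43.66°, λ = atan2(p_y, p_x) ≈ 160.00°.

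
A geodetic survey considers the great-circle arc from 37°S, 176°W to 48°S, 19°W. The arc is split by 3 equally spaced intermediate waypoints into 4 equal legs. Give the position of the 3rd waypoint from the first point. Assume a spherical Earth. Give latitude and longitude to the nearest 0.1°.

≈ 68.9°S, 39.0°W

Convert each endpoint to a unit vector on the sphere (x = cos φ cos λ, y = cos φ sin λ, z = sin φ).
The central angle between the endpoints is δ = arccos(p₁·p₂) ≈ 1.615 rad (92.6°).
Interpolate at f = 3/4 with slerp weights a = sin((1−f)δ)/sin δ ≈ 0.393, b = sin(fδ)/sin δ ≈ 0.937.
p = a·p₁ + b·p₂ ≈ (0.279, -0.226, -0.933); φ = arcsin(p_z) ≈ -68.93°, λ = atan2(p_y, p_x) ≈ -38.97°.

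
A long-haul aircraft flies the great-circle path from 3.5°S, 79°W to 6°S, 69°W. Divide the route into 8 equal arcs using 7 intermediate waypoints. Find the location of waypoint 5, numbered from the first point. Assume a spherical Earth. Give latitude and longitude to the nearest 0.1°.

The haversine formula gives a central angle δ ≈ 0.179 rad (10.3°) between the endpoints.
Interpolate at f = 5/8 with slerp weights a = sin((1−f)δ)/sin δ ≈ 0.377, b = sin(fδ)/sin δ ≈ 0.627.
p = a·p₁ + b·p₂ ≈ (0.295, -0.951, -0.089); φ = arcsin(p_z) ≈ -5.08°, λ = atan2(p_y, p_x) ≈ -72.76°.

≈ 5.1°S, 72.8°W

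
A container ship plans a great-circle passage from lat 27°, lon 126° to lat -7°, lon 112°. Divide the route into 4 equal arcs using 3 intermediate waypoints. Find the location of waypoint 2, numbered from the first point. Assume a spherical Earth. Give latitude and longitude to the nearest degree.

≈ lat 10°, lon 119°

The haversine formula gives a central angle δ ≈ 0.639 rad (36.6°) between the endpoints.
Interpolate at f = 2/4 with slerp weights a = sin((1−f)δ)/sin δ ≈ 0.527, b = sin(fδ)/sin δ ≈ 0.527.
p = a·p₁ + b·p₂ ≈ (-0.472, 0.864, 0.175); φ = arcsin(p_z) ≈ 10.07°, λ = atan2(p_y, p_x) ≈ 118.62°.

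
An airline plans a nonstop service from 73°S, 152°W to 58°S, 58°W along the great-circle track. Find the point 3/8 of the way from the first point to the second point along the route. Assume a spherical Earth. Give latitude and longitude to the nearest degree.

≈ 74°S, 102°W

From cos δ = sin φ₁ sin φ₂ + cos φ₁ cos φ₂ cos Δλ, the central angle is δ ≈ 0.643 rad (36.9°).
Interpolate at f = 3/8 with slerp weights a = sin((1−f)δ)/sin δ ≈ 0.652, b = sin(fδ)/sin δ ≈ 0.398.
p = a·p₁ + b·p₂ ≈ (-0.057, -0.269, -0.962); φ = arcsin(p_z) ≈ -74.07°, λ = atan2(p_y, p_x) ≈ -101.90°.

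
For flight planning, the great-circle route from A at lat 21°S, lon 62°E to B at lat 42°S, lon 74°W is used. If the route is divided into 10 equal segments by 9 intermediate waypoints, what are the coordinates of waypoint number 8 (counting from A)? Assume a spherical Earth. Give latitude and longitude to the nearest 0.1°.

Convert each endpoint to a unit vector on the sphere (x = cos φ cos λ, y = cos φ sin λ, z = sin φ).
The central angle between the endpoints is δ = arccos(p₁·p₂) ≈ 1.833 rad (105.0°).
Interpolate at f = 8/10 with slerp weights a = sin((1−f)δ)/sin δ ≈ 0.371, b = sin(fδ)/sin δ ≈ 1.030.
p = a·p₁ + b·p₂ ≈ (0.374, -0.430, -0.822); φ = arcsin(p_z) ≈ -55.29°, λ = atan2(p_y, p_x) ≈ -48.99°.

≈ lat 55.3°S, lon 49.0°W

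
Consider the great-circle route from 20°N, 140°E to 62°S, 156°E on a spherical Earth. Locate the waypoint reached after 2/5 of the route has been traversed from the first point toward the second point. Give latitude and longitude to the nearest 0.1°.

Write both endpoints as unit vectors p₁, p₂ with components (cos φ cos λ, cos φ sin λ, sin φ).
The central angle between the endpoints is δ = arccos(p₁·p₂) ≈ 1.448 rad (83.0°).
Interpolate at f = 2/5 with slerp weights a = sin((1−f)δ)/sin δ ≈ 0.769, b = sin(fδ)/sin δ ≈ 0.552.
p = a·p₁ + b·p₂ ≈ (-0.790, 0.570, -0.224); φ = arcsin(p_z) ≈ -12.94°, λ = atan2(p_y, p_x) ≈ 144.20°.

≈ 12.9°S, 144.2°E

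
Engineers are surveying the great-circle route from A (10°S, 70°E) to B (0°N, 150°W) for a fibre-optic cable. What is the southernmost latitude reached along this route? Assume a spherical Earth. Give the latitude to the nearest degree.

≈ 15°S

The great circle lies in the plane with unit normal n̂ = (p₁ × p₂)/|p₁ × p₂|.
Here n̂_z ≈ +0.964; the vertex latitude is φ_max = arccos|n̂_z| ≈ 15.3°.
Check via Clairaut: cos φ_max = |cos φ₁| · sin C = cos(10.0°)·sin(101.7°) ≈ 0.964, again giving ≈ 15.3°.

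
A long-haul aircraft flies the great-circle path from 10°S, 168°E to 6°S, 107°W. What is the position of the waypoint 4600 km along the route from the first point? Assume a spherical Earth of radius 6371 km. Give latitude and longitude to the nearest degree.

Convert each endpoint to a unit vector on the sphere (x = cos φ cos λ, y = cos φ sin λ, z = sin φ).
The central angle between the endpoints is δ = arccos(p₁·p₂) ≈ 1.467 rad (84.1°). The total great-circle distance is δ·R ≈ 1.467 × 6371 ≈ 9347 km, so the target fraction is f = 4600/9347 ≈ 0.492.
Interpolate at f ≈ 0.492 with slerp weights a = sin((1−f)δ)/sin δ ≈ 0.682, b = sin(fδ)/sin δ ≈ 0.664.
p = a·p₁ + b·p₂ ≈ (-0.850, -0.492, -0.188); φ = arcsin(p_z) ≈ -10.83°, λ = atan2(p_y, p_x) ≈ -149.91°.

≈ 11°S, 150°W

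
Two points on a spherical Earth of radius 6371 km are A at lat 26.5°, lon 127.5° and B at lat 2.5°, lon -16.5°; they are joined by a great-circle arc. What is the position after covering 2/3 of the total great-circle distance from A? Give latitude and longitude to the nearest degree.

Convert each endpoint to a unit vector on the sphere (x = cos φ cos λ, y = cos φ sin λ, z = sin φ).
The central angle between the endpoints is δ = arccos(p₁·p₂) ≈ 2.352 rad (134.7°).
Interpolate at f = 2/3 with slerp weights a = sin((1−f)δ)/sin δ ≈ 0.994, b = sin(fδ)/sin δ ≈ 1.408.
p = a·p₁ + b·p₂ ≈ (0.807, 0.306, 0.505); φ = arcsin(p_z) ≈ 30.32°, λ = atan2(p_y, p_x) ≈ 20.78°.

≈ lat 30°, lon 21°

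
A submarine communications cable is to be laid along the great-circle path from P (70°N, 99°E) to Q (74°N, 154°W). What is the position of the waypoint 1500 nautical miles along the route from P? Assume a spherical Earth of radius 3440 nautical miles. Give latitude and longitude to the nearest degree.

≈ (77°N, 165°W)

The haversine formula gives a central angle δ ≈ 0.504 rad (28.9°) between the endpoints. The total great-circle distance is δ·R ≈ 0.504 × 3440 ≈ 1733 nmi, so the target fraction is f = 1500/1733 ≈ 0.865.
Interpolate at f ≈ 0.865 with slerp weights a = sin((1−f)δ)/sin δ ≈ 0.140, b = sin(fδ)/sin δ ≈ 0.875.
p = a·p₁ + b·p₂ ≈ (-0.224, -0.058, 0.973); φ = arcsin(p_z) ≈ 76.60°, λ = atan2(p_y, p_x) ≈ -165.43°.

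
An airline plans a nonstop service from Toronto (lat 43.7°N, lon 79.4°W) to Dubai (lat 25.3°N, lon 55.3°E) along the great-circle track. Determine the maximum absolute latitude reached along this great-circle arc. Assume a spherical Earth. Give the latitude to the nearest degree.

≈ 62°N

The great circle lies in the plane with unit normal n̂ = (p₁ × p₂)/|p₁ × p₂|.
Here n̂_z ≈ +0.471; the vertex latitude is φ_max = arccos|n̂_z| ≈ 61.9°.
Check via Clairaut: cos φ_max = |cos φ₁| · sin C = cos(43.7°)·sin(40.7°) ≈ 0.471, again giving ≈ 61.9°.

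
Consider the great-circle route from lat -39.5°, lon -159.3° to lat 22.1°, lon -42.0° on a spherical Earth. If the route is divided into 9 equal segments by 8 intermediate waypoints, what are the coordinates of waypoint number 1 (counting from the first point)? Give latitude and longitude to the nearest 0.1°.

The haversine formula gives a central angle δ ≈ 2.174 rad (124.6°) between the endpoints.
Interpolate at f = 1/9 with slerp weights a = sin((1−f)δ)/sin δ ≈ 1.136, b = sin(fδ)/sin δ ≈ 0.290.
p = a·p₁ + b·p₂ ≈ (-0.620, -0.490, -0.613); φ = arcsin(p_z) ≈ -37.82°, λ = atan2(p_y, p_x) ≈ -141.68°.

≈ lat -37.8°, lon -141.7°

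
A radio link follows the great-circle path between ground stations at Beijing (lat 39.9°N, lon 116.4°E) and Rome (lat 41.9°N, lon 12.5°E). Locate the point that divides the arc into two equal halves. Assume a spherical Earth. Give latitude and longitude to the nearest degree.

≈ lat 55°N, lon 66°E

Convert each endpoint to a unit vector on the sphere (x = cos φ cos λ, y = cos φ sin λ, z = sin φ).
The central angle between the endpoints is δ = arccos(p₁·p₂) ≈ 1.275 rad (73.1°).
Interpolate at f = 1/2 with slerp weights a = sin((1−f)δ)/sin δ ≈ 0.622, b = sin(fδ)/sin δ ≈ 0.622.
p = a·p₁ + b·p₂ ≈ (0.240, 0.528, 0.815); φ = arcsin(p_z) ≈ 54.56°, λ = atan2(p_y, p_x) ≈ 65.56°.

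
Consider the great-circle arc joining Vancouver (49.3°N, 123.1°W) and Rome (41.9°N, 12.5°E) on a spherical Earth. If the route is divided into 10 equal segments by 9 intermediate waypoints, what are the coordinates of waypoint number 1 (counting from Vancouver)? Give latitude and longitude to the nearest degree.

≈ (56°N, 115°W)

Convert each endpoint to a unit vector on the sphere (x = cos φ cos λ, y = cos φ sin λ, z = sin φ).
The central angle between the endpoints is δ = arccos(p₁·p₂) ≈ 1.411 rad (80.8°).
Interpolate at f = 1/10 with slerp weights a = sin((1−f)δ)/sin δ ≈ 0.967, b = sin(fδ)/sin δ ≈ 0.142.
p = a·p₁ + b·p₂ ≈ (-0.241, -0.505, 0.828); φ = arcsin(p_z) ≈ 55.94°, λ = atan2(p_y, p_x) ≈ -115.49°.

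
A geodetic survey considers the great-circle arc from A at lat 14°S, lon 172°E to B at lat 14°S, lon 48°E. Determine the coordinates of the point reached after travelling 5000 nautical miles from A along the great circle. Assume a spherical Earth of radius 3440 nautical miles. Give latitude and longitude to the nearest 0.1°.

≈ lat 25.3°S, lon 82.9°E

Write both endpoints as unit vectors p₁, p₂ with components (cos φ cos λ, cos φ sin λ, sin φ).
The central angle between the endpoints is δ = arccos(p₁·p₂) ≈ 2.058 rad (117.9°). The total great-circle distance is δ·R ≈ 2.058 × 3440 ≈ 7079 nmi, so the target fraction is f = 5000/7079 ≈ 0.706.
Interpolate at f ≈ 0.706 with slerp weights a = sin((1−f)δ)/sin δ ≈ 0.643, b = sin(fδ)/sin δ ≈ 1.124.
p = a·p₁ + b·p₂ ≈ (0.112, 0.897, -0.427); φ = arcsin(p_z) ≈ -25.30°, λ = atan2(p_y, p_x) ≈ 82.89°.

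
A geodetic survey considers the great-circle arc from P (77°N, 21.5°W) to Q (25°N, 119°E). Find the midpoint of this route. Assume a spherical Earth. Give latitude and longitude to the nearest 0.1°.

Write both endpoints as unit vectors p₁, p₂ with components (cos φ cos λ, cos φ sin λ, sin φ).
The central angle between the endpoints is δ = arccos(p₁·p₂) ≈ 1.313 rad (75.3°).
Interpolate at f = 1/2 with slerp weights a = sin((1−f)δ)/sin δ ≈ 0.631, b = sin(fδ)/sin δ ≈ 0.631.
p = a·p₁ + b·p₂ ≈ (-0.145, 0.448, 0.882); φ = arcsin(p_z) ≈ 61.88°, λ = atan2(p_y, p_x) ≈ 107.95°.

≈ (61.9°N, 108.0°E)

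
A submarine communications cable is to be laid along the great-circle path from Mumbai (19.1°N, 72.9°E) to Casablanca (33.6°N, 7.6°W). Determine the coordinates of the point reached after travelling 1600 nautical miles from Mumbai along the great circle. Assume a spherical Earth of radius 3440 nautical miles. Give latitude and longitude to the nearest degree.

Convert each endpoint to a unit vector on the sphere (x = cos φ cos λ, y = cos φ sin λ, z = sin φ).
The central angle between the endpoints is δ = arccos(p₁·p₂) ≈ 1.255 rad (71.9°). The total great-circle distance is δ·R ≈ 1.255 × 3440 ≈ 4316 nmi, so the target fraction is f = 1600/4316 ≈ 0.371.
Interpolate at f ≈ 0.371 with slerp weights a = sin((1−f)δ)/sin δ ≈ 0.747, b = sin(fδ)/sin δ ≈ 0.472.
p = a·p₁ + b·p₂ ≈ (0.597, 0.623, 0.506); φ = arcsin(p_z) ≈ 30.37°, λ = atan2(p_y, p_x) ≈ 46.20°.

≈ (30°N, 46°E)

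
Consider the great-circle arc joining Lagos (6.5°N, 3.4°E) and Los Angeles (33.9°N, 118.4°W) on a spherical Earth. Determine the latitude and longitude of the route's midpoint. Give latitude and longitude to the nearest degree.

Write both endpoints as unit vectors p₁, p₂ with components (cos φ cos λ, cos φ sin λ, sin φ).
The central angle between the endpoints is δ = arccos(p₁·p₂) ≈ 1.951 rad (111.8°).
Interpolate at f = 1/2 with slerp weights a = sin((1−f)δ)/sin δ ≈ 0.892, b = sin(fδ)/sin δ ≈ 0.892.
p = a·p₁ + b·p₂ ≈ (0.532, -0.599, 0.598); φ = arcsin(p_z) ≈ 36.76°, λ = atan2(p_y, p_x) ≈ -48.35°.

≈ 37°N, 48°W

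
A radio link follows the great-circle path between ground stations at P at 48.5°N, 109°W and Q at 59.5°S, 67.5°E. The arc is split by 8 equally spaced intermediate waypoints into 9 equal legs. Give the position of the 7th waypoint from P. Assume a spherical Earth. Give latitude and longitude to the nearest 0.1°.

Convert each endpoint to a unit vector on the sphere (x = cos φ cos λ, y = cos φ sin λ, z = sin φ).
The central angle between the endpoints is δ = arccos(p₁·p₂) ≈ 2.946 rad (168.8°).
Interpolate at f = 7/9 with slerp weights a = sin((1−f)δ)/sin δ ≈ 3.139, b = sin(fδ)/sin δ ≈ 3.872.
p = a·p₁ + b·p₂ ≈ (0.075, -0.151, -0.986); φ = arcsin(p_z) ≈ -80.31°, λ = atan2(p_y, p_x) ≈ -63.55°.

≈ 80.3°S, 63.6°W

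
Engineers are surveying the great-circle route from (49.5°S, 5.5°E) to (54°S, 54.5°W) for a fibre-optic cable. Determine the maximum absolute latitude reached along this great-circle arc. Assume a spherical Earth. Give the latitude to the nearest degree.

≈ 56°S

The great circle lies in the plane with unit normal n̂ = (p₁ × p₂)/|p₁ × p₂|.
Here n̂_z ≈ -0.559; the vertex latitude is φ_max = arccos|n̂_z| ≈ 56.0°.
Check via Clairaut: cos φ_max = |cos φ₁| · sin C = cos(49.5°)·sin(120.7°) ≈ 0.559, again giving ≈ 56.0°.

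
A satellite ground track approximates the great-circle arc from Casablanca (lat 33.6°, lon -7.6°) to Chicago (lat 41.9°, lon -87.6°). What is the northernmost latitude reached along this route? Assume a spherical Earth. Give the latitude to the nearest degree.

The great circle lies in the plane with unit normal n̂ = (p₁ × p₂)/|p₁ × p₂|.
Here n̂_z ≈ -0.695; the vertex latitude is φ_max = arccos|n̂_z| ≈ 46.0°.
Check via Clairaut: cos φ_max = |cos φ₁| · sin C = cos(33.6°)·sin(56.5°) ≈ 0.695, again giving ≈ 46.0°.

≈ 46°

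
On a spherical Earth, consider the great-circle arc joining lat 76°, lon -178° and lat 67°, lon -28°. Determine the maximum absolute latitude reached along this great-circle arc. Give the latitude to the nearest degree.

The great circle lies in the plane with unit normal n̂ = (p₁ × p₂)/|p₁ × p₂|.
Here n̂_z ≈ +0.081; the vertex latitude is φ_max = arccos|n̂_z| ≈ 85.4°.
Check via Clairaut: cos φ_max = |cos φ₁| · sin C = cos(76.0°)·sin(19.5°) ≈ 0.081, again giving ≈ 85.4°.

≈ 85°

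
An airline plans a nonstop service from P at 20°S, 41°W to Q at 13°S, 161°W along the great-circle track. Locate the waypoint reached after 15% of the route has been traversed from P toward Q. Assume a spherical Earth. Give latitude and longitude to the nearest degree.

Convert each endpoint to a unit vector on the sphere (x = cos φ cos λ, y = cos φ sin λ, z = sin φ).
The central angle between the endpoints is δ = arccos(p₁·p₂) ≈ 1.962 rad (112.4°).
Interpolate at f = 0.15 with slerp weights a = sin((1−f)δ)/sin δ ≈ 1.076, b = sin(fδ)/sin δ ≈ 0.314.
p = a·p₁ + b·p₂ ≈ (0.474, -0.763, -0.439); φ = arcsin(p_z) ≈ -26.02°, λ = atan2(p_y, p_x) ≈ -58.13°.

≈ 26°S, 58°W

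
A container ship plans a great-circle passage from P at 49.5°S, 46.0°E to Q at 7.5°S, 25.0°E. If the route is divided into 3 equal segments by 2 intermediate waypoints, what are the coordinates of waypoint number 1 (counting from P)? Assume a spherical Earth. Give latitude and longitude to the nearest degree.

≈ 36°S, 37°E

From cos δ = sin φ₁ sin φ₂ + cos φ₁ cos φ₂ cos Δλ, the central angle is δ ≈ 0.795 rad (45.5°).
Interpolate at f = 1/3 with slerp weights a = sin((1−f)δ)/sin δ ≈ 0.708, b = sin(fδ)/sin δ ≈ 0.367.
p = a·p₁ + b·p₂ ≈ (0.649, 0.485, -0.586); φ = arcsin(p_z) ≈ -35.90°, λ = atan2(p_y, p_x) ≈ 36.74°.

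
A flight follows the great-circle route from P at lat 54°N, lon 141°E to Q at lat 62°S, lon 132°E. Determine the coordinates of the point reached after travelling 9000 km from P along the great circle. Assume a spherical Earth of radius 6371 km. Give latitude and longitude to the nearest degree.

Convert each endpoint to a unit vector on the sphere (x = cos φ cos λ, y = cos φ sin λ, z = sin φ).
The central angle between the endpoints is δ = arccos(p₁·p₂) ≈ 2.028 rad (116.2°). The total great-circle distance is δ·R ≈ 2.028 × 6371 ≈ 12923 km, so the target fraction is f = 9000/12923 ≈ 0.696.
Interpolate at f ≈ 0.696 with slerp weights a = sin((1−f)δ)/sin δ ≈ 0.644, b = sin(fδ)/sin δ ≈ 1.101.
p = a·p₁ + b·p₂ ≈ (-0.640, 0.622, -0.451); φ = arcsin(p_z) ≈ -26.81°, λ = atan2(p_y, p_x) ≈ 135.80°.

≈ lat 27°S, lon 136°E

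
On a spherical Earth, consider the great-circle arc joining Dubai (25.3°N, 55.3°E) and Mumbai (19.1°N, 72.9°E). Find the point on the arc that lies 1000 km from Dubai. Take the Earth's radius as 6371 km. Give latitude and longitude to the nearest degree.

≈ (22°N, 65°E)

Convert each endpoint to a unit vector on the sphere (x = cos φ cos λ, y = cos φ sin λ, z = sin φ).
The central angle between the endpoints is δ = arccos(p₁·p₂) ≈ 0.304 rad (17.4°). The total great-circle distance is δ·R ≈ 0.304 × 6371 ≈ 1936 km, so the target fraction is f = 1000/1936 ≈ 0.516.
Interpolate at f ≈ 0.516 with slerp weights a = sin((1−f)δ)/sin δ ≈ 0.489, b = sin(fδ)/sin δ ≈ 0.522.
p = a·p₁ + b·p₂ ≈ (0.397, 0.835, 0.380); φ = arcsin(p_z) ≈ 22.34°, λ = atan2(p_y, p_x) ≈ 64.58°.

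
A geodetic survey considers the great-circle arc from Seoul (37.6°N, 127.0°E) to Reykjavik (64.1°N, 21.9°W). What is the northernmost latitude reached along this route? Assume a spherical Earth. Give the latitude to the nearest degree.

The great circle lies in the plane with unit normal n̂ = (p₁ × p₂)/|p₁ × p₂|.
Here n̂_z ≈ -0.185; the vertex latitude is φ_max = arccos|n̂_z| ≈ 79.4°.

≈ 79°N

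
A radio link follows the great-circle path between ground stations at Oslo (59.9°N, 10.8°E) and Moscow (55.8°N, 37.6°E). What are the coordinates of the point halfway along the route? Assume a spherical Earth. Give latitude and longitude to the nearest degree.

Write both endpoints as unit vectors p₁, p₂ with components (cos φ cos λ, cos φ sin λ, sin φ).
The central angle between the endpoints is δ = arccos(p₁·p₂) ≈ 0.257 rad (14.7°).
Interpolate at f = 1/2 with slerp weights a = sin((1−f)δ)/sin δ ≈ 0.504, b = sin(fδ)/sin δ ≈ 0.504.
p = a·p₁ + b·p₂ ≈ (0.473, 0.220, 0.853); φ = arcsin(p_z) ≈ 58.56°, λ = atan2(p_y, p_x) ≈ 24.98°.

≈ (59°N, 25°E)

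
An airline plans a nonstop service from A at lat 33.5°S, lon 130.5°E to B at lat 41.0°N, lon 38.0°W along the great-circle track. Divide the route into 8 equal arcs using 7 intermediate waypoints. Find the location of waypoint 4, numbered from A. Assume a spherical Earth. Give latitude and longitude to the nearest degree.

The haversine formula gives a central angle δ ≈ 2.935 rad (168.2°) between the endpoints.
Interpolate at f = 4/8 with slerp weights a = sin((1−f)δ)/sin δ ≈ 4.858, b = sin(fδ)/sin δ ≈ 4.858.
p = a·p₁ + b·p₂ ≈ (0.258, 0.823, 0.506); φ = arcsin(p_z) ≈ 30.38°, λ = atan2(p_y, p_x) ≈ 72.58°.

≈ lat 30°N, lon 73°E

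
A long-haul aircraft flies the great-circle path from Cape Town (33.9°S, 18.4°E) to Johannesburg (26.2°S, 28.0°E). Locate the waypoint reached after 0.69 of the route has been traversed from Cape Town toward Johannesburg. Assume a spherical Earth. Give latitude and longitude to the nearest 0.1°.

≈ 28.7°S, 25.2°E

The haversine formula gives a central angle δ ≈ 0.198 rad (11.3°) between the endpoints.
Interpolate at f = 0.69 with slerp weights a = sin((1−f)δ)/sin δ ≈ 0.312, b = sin(fδ)/sin δ ≈ 0.692.
p = a·p₁ + b·p₂ ≈ (0.794, 0.373, -0.480); φ = arcsin(p_z) ≈ -28.66°, λ = atan2(p_y, p_x) ≈ 25.18°.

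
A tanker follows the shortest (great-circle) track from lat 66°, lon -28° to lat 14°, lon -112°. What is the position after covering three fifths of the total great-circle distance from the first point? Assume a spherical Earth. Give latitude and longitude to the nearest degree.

From cos δ = sin φ₁ sin φ₂ + cos φ₁ cos φ₂ cos Δλ, the central angle is δ ≈ 1.305 rad (74.8°).
Interpolate at f = 3/5 with slerp weights a = sin((1−f)δ)/sin δ ≈ 0.517, b = sin(fδ)/sin δ ≈ 0.731.
p = a·p₁ + b·p₂ ≈ (-0.080, -0.757, 0.649); φ = arcsin(p_z) ≈ 40.47°, λ = atan2(p_y, p_x) ≈ -96.05°.

≈ lat 40°, lon -96°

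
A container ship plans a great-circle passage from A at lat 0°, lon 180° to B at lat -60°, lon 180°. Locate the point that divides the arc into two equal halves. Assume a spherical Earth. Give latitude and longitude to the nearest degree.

≈ lat -30°, lon 180°

Convert each endpoint to a unit vector on the sphere (x = cos φ cos λ, y = cos φ sin λ, z = sin φ).
The central angle between the endpoints is δ = arccos(p₁·p₂) ≈ 1.047 rad (60.0°).
Interpolate at f = 1/2 with slerp weights a = sin((1−f)δ)/sin δ ≈ 0.577, b = sin(fδ)/sin δ ≈ 0.577.
p = a·p₁ + b·p₂ ≈ (-0.866, 0.000, -0.500); φ = arcsin(p_z) ≈ -30.00°, λ = atan2(p_y, p_x) ≈ 180.00°.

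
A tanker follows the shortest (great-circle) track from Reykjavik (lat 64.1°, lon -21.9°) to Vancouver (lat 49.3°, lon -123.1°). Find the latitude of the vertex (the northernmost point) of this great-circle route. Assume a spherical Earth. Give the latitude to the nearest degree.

The great circle lies in the plane with unit normal n̂ = (p₁ × p₂)/|p₁ × p₂|.
Here n̂_z ≈ -0.359; the vertex latitude is φ_max = arccos|n̂_z| ≈ 69.0°.

≈ 69°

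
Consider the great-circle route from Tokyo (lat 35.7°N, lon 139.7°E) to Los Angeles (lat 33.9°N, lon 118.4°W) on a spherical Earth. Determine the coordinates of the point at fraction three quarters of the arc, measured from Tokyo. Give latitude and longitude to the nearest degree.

≈ lat 44°N, lon 141°W

Convert each endpoint to a unit vector on the sphere (x = cos φ cos λ, y = cos φ sin λ, z = sin φ).
The central angle between the endpoints is δ = arccos(p₁·p₂) ≈ 1.383 rad (79.3°).
Interpolate at f = 3/4 with slerp weights a = sin((1−f)δ)/sin δ ≈ 0.345, b = sin(fδ)/sin δ ≈ 0.876.
p = a·p₁ + b·p₂ ≈ (-0.560, -0.459, 0.690); φ = arcsin(p_z) ≈ 43.64°, λ = atan2(p_y, p_x) ≈ -140.66°.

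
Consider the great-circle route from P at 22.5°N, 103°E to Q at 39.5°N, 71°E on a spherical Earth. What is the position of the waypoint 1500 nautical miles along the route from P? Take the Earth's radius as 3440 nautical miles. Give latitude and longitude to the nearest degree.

Write both endpoints as unit vectors p₁, p₂ with components (cos φ cos λ, cos φ sin λ, sin φ).
The central angle between the endpoints is δ = arccos(p₁·p₂) ≈ 0.559 rad (32.0°). The total great-circle distance is δ·R ≈ 0.559 × 3440 ≈ 1922 nmi, so the target fraction is f = 1500/1922 ≈ 0.781.
Interpolate at f ≈ 0.781 with slerp weights a = sin((1−f)δ)/sin δ ≈ 0.231, b = sin(fδ)/sin δ ≈ 0.797.
p = a·p₁ + b·p₂ ≈ (0.152, 0.789, 0.595); φ = arcsin(p_z) ≈ 36.52°, λ = atan2(p_y, p_x) ≈ 79.08°.

≈ 37°N, 79°E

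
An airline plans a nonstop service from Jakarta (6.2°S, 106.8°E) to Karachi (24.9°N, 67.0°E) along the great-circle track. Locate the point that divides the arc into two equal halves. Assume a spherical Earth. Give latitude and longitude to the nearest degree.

≈ 10°N, 88°E

The haversine formula gives a central angle δ ≈ 0.867 rad (49.7°) between the endpoints.
Interpolate at f = 1/2 with slerp weights a = sin((1−f)δ)/sin δ ≈ 0.551, b = sin(fδ)/sin δ ≈ 0.551.
p = a·p₁ + b·p₂ ≈ (0.037, 0.984, 0.172); φ = arcsin(p_z) ≈ 9.93°, λ = atan2(p_y, p_x) ≈ 87.85°.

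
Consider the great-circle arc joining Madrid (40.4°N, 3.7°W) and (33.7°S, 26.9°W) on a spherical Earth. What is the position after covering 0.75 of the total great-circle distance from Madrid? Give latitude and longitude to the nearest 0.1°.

≈ (15.2°S, 20.9°W)

Write both endpoints as unit vectors p₁, p₂ with components (cos φ cos λ, cos φ sin λ, sin φ).
The central angle between the endpoints is δ = arccos(p₁·p₂) ≈ 1.346 rad (77.1°).
Interpolate at f = 0.75 with slerp weights a = sin((1−f)δ)/sin δ ≈ 0.339, b = sin(fδ)/sin δ ≈ 0.868.
p = a·p₁ + b·p₂ ≈ (0.902, -0.344, -0.262); φ = arcsin(p_z) ≈ -15.21°, λ = atan2(p_y, p_x) ≈ -20.85°.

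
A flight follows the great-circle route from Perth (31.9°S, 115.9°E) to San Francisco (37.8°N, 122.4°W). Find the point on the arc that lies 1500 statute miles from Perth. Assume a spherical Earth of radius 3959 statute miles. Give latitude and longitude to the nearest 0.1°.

Write both endpoints as unit vectors p₁, p₂ with components (cos φ cos λ, cos φ sin λ, sin φ).
The central angle between the endpoints is δ = arccos(p₁·p₂) ≈ 2.314 rad (132.6°). The total great-circle distance is δ·R ≈ 2.314 × 3959 ≈ 9160 mi, so the target fraction is f = 1500/9160 ≈ 0.164.
Interpolate at f ≈ 0.164 with slerp weights a = sin((1−f)δ)/sin δ ≈ 1.269, b = sin(fδ)/sin δ ≈ 0.502.
p = a·p₁ + b·p₂ ≈ (-0.683, 0.634, -0.363); φ = arcsin(p_z) ≈ -21.26°, λ = atan2(p_y, p_x) ≈ 137.14°.

≈ (21.3°S, 137.1°E)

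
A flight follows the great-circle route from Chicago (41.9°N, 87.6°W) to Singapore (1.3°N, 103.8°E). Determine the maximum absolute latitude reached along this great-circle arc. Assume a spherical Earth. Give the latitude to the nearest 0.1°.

The great circle lies in the plane with unit normal n̂ = (p₁ × p₂)/|p₁ × p₂|.
Here n̂_z ≈ -0.210; the vertex latitude is φ_max = arccos|n̂_z| ≈ 77.9°.
Check via Clairaut: cos φ_max = |cos φ₁| · sin C = cos(41.9°)·sin(16.4°) ≈ 0.210, again giving ≈ 77.9°.

≈ 77.9°N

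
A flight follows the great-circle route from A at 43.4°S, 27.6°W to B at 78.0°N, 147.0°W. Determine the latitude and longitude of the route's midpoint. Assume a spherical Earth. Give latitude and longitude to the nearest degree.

Write both endpoints as unit vectors p₁, p₂ with components (cos φ cos λ, cos φ sin λ, sin φ).
The central angle between the endpoints is δ = arccos(p₁·p₂) ≈ 2.413 rad (138.3°).
Interpolate at f = 1/2 with slerp weights a = sin((1−f)δ)/sin δ ≈ 1.404, b = sin(fδ)/sin δ ≈ 1.404.
p = a·p₁ + b·p₂ ≈ (0.659, -0.631, 0.409); φ = arcsin(p_z) ≈ 24.11°, λ = atan2(p_y, p_x) ≈ -43.77°.

≈ 24°N, 44°W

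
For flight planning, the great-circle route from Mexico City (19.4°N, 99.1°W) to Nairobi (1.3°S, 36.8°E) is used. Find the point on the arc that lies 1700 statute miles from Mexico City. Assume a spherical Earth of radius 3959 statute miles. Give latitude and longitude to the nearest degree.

≈ (25°N, 73°W)

Convert each endpoint to a unit vector on the sphere (x = cos φ cos λ, y = cos φ sin λ, z = sin φ).
The central angle between the endpoints is δ = arccos(p₁·p₂) ≈ 2.325 rad (133.2°). The total great-circle distance is δ·R ≈ 2.325 × 3959 ≈ 9205 mi, so the target fraction is f = 1700/9205 ≈ 0.185.
Interpolate at f ≈ 0.185 with slerp weights a = sin((1−f)δ)/sin δ ≈ 1.300, b = sin(fδ)/sin δ ≈ 0.571.
p = a·p₁ + b·p₂ ≈ (0.263, -0.869, 0.419); φ = arcsin(p_z) ≈ 24.77°, λ = atan2(p_y, p_x) ≈ -73.14°.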